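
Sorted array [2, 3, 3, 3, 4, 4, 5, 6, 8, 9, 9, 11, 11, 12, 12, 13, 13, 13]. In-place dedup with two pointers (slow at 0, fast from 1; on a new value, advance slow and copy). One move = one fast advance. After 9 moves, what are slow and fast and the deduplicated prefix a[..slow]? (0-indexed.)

slow=0 fast=1: a[fast]=3≠a[slow]=2 write a[1]=3, slow++,fast++
slow=1 fast=2: a[fast]=3=a[slow] dup, fast++
slow=1 fast=3: a[fast]=3=a[slow] dup, fast++
slow=1 fast=4: a[fast]=4≠a[slow]=3 write a[2]=4, slow++,fast++
slow=2 fast=5: a[fast]=4=a[slow] dup, fast++
slow=2 fast=6: a[fast]=5≠a[slow]=4 write a[3]=5, slow++,fast++
slow=3 fast=7: a[fast]=6≠a[slow]=5 write a[4]=6, slow++,fast++
slow=4 fast=8: a[fast]=8≠a[slow]=6 write a[5]=8, slow++,fast++
slow=5 fast=9: a[fast]=9≠a[slow]=8 write a[6]=9, slow++,fast++

slow=6, fast=10, prefix=[2, 3, 4, 5, 6, 8, 9]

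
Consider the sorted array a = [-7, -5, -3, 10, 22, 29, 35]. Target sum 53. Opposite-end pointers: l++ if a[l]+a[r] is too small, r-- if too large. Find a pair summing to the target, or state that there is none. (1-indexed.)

no pair

l=1 r=7: -7+35=28 <53, l++
l=2 r=7: -5+35=30 <53, l++
l=3 r=7: -3+35=32 <53, l++
l=4 r=7: 10+35=45 <53, l++
l=5 r=7: 22+35=57 >53, r--
l=5 r=6: 22+29=51 <53, l++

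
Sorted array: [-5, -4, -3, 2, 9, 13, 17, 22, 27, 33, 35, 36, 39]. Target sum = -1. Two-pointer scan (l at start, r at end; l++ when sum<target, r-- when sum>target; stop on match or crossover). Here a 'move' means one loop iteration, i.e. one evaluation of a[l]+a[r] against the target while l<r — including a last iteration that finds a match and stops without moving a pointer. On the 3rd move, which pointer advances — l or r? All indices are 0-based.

r

[0,12] -5+39=34 >-1 → r--
[0,11] -5+36=31 >-1 → r--
[0,10] -5+35=30 >-1 → r--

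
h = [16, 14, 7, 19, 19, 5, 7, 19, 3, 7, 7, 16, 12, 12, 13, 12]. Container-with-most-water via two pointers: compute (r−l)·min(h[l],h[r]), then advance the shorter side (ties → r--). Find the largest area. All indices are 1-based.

[1,16] min(16,12)*15=180 best=180 * → r--
[1,15] min(16,13)*14=182 best=182 * → r--
[1,14] min(16,12)*13=156 best=182 → r--
[1,13] min(16,12)*12=144 best=182 → r--
[1,12] min(16,16)*11=176 best=182 → r--
[1,11] min(16,7)*10=70 best=182 → r--
[1,10] min(16,7)*9=63 best=182 → r--
[1,9] min(16,3)*8=24 best=182 → r--
[1,8] min(16,19)*7=112 best=182 → l++
[2,8] min(14,19)*6=84 best=182 → l++
[3,8] min(7,19)*5=35 best=182 → l++
[4,8] min(19,19)*4=76 best=182 → r--
[4,7] min(19,7)*3=21 best=182 → r--
[4,6] min(19,5)*2=10 best=182 → r--
[4,5] min(19,19)*1=19 best=182 → r--

max area = 182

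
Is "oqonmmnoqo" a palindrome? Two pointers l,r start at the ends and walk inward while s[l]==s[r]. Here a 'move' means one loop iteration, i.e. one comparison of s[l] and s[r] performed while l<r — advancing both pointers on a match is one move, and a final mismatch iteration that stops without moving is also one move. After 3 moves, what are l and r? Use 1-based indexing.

[1,10] 'o'=='o' → l++,r--
[2,9] 'q'=='q' → l++,r--
[3,8] 'o'=='o' → l++,r--

l=4, r=7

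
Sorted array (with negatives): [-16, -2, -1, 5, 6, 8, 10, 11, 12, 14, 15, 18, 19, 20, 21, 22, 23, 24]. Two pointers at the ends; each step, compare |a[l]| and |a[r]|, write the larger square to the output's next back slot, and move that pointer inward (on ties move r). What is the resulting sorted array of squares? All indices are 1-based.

[1, 4, 25, 36, 64, 100, 121, 144, 196, 225, 256, 324, 361, 400, 441, 484, 529, 576]

[1,18] |-16|<=|24| out[18]=576 → r--
[1,17] |-16|<=|23| out[17]=529 → r--
[1,16] |-16|<=|22| out[16]=484 → r--
[1,15] |-16|<=|21| out[15]=441 → r--
[1,14] |-16|<=|20| out[14]=400 → r--
[1,13] |-16|<=|19| out[13]=361 → r--
[1,12] |-16|<=|18| out[12]=324 → r--
[1,11] |-16|>|15| out[11]=256 → l++
[2,11] |-2|<=|15| out[10]=225 → r--
[2,10] |-2|<=|14| out[9]=196 → r--
[2,9] |-2|<=|12| out[8]=144 → r--
[2,8] |-2|<=|11| out[7]=121 → r--
[2,7] |-2|<=|10| out[6]=100 → r--
[2,6] |-2|<=|8| out[5]=64 → r--
[2,5] |-2|<=|6| out[4]=36 → r--
[2,4] |-2|<=|5| out[3]=25 → r--
[2,3] |-2|>|-1| out[2]=4 → l++
[3,3] |-1|<=|-1| out[1]=1 → r--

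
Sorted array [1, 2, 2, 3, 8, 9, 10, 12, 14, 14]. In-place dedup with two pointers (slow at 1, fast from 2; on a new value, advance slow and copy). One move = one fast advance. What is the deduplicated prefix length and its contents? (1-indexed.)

length 8; prefix = [1, 2, 3, 8, 9, 10, 12, 14]

(s=1,f=2) a[fast]=2≠a[slow]=1 write a[2]=2 → slow++,fast++
(s=2,f=3) a[fast]=2=a[slow] dup → fast++
(s=2,f=4) a[fast]=3≠a[slow]=2 write a[3]=3 → slow++,fast++
(s=3,f=5) a[fast]=8≠a[slow]=3 write a[4]=8 → slow++,fast++
(s=4,f=6) a[fast]=9≠a[slow]=8 write a[5]=9 → slow++,fast++
(s=5,f=7) a[fast]=10≠a[slow]=9 write a[6]=10 → slow++,fast++
(s=6,f=8) a[fast]=12≠a[slow]=10 write a[7]=12 → slow++,fast++
(s=7,f=9) a[fast]=14≠a[slow]=12 write a[8]=14 → slow++,fast++
(s=8,f=10) a[fast]=14=a[slow] dup → fast++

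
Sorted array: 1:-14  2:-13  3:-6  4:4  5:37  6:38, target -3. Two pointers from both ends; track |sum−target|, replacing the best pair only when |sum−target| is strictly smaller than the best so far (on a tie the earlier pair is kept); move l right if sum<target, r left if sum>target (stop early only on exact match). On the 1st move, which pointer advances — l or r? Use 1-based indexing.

l=1 r=6: -14+38=24 d=27 *, r--

r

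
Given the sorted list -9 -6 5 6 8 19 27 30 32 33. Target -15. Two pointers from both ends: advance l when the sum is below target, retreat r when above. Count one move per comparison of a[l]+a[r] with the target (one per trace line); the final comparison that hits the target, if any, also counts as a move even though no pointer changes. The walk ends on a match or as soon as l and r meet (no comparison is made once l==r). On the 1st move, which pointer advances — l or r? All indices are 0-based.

[0,9] -9+33=24 >-15 → r--

r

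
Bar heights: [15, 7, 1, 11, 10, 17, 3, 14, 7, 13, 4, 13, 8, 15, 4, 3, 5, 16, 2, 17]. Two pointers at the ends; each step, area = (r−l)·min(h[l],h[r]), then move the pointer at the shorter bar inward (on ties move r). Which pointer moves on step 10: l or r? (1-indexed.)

[1,20] min(15,17)*19=285 best=285 * → l++
[2,20] min(7,17)*18=126 best=285 → l++
[3,20] min(1,17)*17=17 best=285 → l++
[4,20] min(11,17)*16=176 best=285 → l++
[5,20] min(10,17)*15=150 best=285 → l++
[6,20] min(17,17)*14=238 best=285 → r--
[6,19] min(17,2)*13=26 best=285 → r--
[6,18] min(17,16)*12=192 best=285 → r--
[6,17] min(17,5)*11=55 best=285 → r--
[6,16] min(17,3)*10=30 best=285 → r--

r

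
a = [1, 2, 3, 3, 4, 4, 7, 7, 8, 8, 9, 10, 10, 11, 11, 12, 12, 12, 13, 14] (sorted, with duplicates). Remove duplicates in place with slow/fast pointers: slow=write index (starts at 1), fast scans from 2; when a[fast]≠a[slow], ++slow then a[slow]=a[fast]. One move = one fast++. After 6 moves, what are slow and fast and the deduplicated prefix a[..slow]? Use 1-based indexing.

(s=1,f=2) a[fast]=2≠a[slow]=1 write a[2]=2 → slow++,fast++
(s=2,f=3) a[fast]=3≠a[slow]=2 write a[3]=3 → slow++,fast++
(s=3,f=4) a[fast]=3=a[slow] dup → fast++
(s=3,f=5) a[fast]=4≠a[slow]=3 write a[4]=4 → slow++,fast++
(s=4,f=6) a[fast]=4=a[slow] dup → fast++
(s=4,f=7) a[fast]=7≠a[slow]=4 write a[5]=7 → slow++,fast++

slow=5, fast=8, prefix=[1, 2, 3, 4, 7]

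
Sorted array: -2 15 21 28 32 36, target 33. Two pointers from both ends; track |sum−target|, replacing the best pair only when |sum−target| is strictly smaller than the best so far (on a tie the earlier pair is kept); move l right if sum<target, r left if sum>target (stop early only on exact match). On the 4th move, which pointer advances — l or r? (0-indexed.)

r

[0,5] -2+36=34 d=1 * → r--
[0,4] -2+32=30 d=3 → l++
[1,4] 15+32=47 d=14 → r--
[1,3] 15+28=43 d=10 → r--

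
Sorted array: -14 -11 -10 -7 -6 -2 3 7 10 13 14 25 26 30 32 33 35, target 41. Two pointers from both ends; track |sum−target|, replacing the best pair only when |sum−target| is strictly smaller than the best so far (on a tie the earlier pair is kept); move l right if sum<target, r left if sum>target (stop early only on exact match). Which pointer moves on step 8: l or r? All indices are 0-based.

l=0 r=16: -14+35=21 d=20 *, l++
l=1 r=16: -11+35=24 d=17 *, l++
l=2 r=16: -10+35=25 d=16 *, l++
l=3 r=16: -7+35=28 d=13 *, l++
l=4 r=16: -6+35=29 d=12 *, l++
l=5 r=16: -2+35=33 d=8 *, l++
l=6 r=16: 3+35=38 d=3 *, l++
l=7 r=16: 7+35=42 d=1 *, r--

r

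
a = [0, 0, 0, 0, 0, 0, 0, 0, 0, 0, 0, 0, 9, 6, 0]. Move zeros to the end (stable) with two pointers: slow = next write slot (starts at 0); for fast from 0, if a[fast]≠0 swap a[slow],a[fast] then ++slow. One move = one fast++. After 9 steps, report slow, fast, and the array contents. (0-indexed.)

slow=0, fast=9, a=[0, 0, 0, 0, 0, 0, 0, 0, 0, 0, 0, 0, 9, 6, 0]

(s=0,f=0) a[fast]=0 → fast++
(s=0,f=1) a[fast]=0 → fast++
(s=0,f=2) a[fast]=0 → fast++
(s=0,f=3) a[fast]=0 → fast++
(s=0,f=4) a[fast]=0 → fast++
(s=0,f=5) a[fast]=0 → fast++
(s=0,f=6) a[fast]=0 → fast++
(s=0,f=7) a[fast]=0 → fast++
(s=0,f=8) a[fast]=0 → fast++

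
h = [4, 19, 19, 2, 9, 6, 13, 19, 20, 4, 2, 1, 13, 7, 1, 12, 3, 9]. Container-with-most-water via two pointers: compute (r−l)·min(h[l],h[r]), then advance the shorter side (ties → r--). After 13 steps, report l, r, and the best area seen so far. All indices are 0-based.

[0,17] min(4,9)*17=68 best=68 * → l++
[1,17] min(19,9)*16=144 best=144 * → r--
[1,16] min(19,3)*15=45 best=144 → r--
[1,15] min(19,12)*14=168 best=168 * → r--
[1,14] min(19,1)*13=13 best=168 → r--
[1,13] min(19,7)*12=84 best=168 → r--
[1,12] min(19,13)*11=143 best=168 → r--
[1,11] min(19,1)*10=10 best=168 → r--
[1,10] min(19,2)*9=18 best=168 → r--
[1,9] min(19,4)*8=32 best=168 → r--
[1,8] min(19,20)*7=133 best=168 → l++
[2,8] min(19,20)*6=114 best=168 → l++
[3,8] min(2,20)*5=10 best=168 → l++

l=4, r=8, best area=168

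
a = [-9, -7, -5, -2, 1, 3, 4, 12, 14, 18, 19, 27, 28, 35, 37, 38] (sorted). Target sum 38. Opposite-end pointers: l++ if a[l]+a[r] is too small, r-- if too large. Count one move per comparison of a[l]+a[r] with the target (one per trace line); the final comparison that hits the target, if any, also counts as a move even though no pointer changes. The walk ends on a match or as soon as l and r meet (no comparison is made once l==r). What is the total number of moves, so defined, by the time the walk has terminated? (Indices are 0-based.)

6 moves

[0,15] -9+38=29 <38 → l++
[1,15] -7+38=31 <38 → l++
[2,15] -5+38=33 <38 → l++
[3,15] -2+38=36 <38 → l++
[4,15] 1+38=39 >38 → r--
[4,14] 1+37=38 → found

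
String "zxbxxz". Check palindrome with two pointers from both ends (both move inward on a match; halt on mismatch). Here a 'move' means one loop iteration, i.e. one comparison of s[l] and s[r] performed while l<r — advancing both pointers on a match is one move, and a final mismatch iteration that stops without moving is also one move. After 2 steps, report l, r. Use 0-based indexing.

l=2, r=3

[0,5] 'z'=='z' → l++,r--
[1,4] 'x'=='x' → l++,r--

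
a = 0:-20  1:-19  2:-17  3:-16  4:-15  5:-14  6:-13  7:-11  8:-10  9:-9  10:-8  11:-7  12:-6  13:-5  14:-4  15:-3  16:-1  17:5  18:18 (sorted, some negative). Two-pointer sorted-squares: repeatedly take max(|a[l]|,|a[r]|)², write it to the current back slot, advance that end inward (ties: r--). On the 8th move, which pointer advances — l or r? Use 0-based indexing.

l

l=0 r=18: |-20|>|18| out[18]=400, l++
l=1 r=18: |-19|>|18| out[17]=361, l++
l=2 r=18: |-17|<=|18| out[16]=324, r--
l=2 r=17: |-17|>|5| out[15]=289, l++
l=3 r=17: |-16|>|5| out[14]=256, l++
l=4 r=17: |-15|>|5| out[13]=225, l++
l=5 r=17: |-14|>|5| out[12]=196, l++
l=6 r=17: |-13|>|5| out[11]=169, l++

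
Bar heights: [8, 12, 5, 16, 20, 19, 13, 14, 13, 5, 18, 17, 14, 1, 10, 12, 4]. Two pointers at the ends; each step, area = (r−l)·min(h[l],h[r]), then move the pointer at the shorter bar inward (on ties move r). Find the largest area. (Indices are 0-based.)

max area = 168

[0,16] min(8,4)*16=64 best=64 * → r--
[0,15] min(8,12)*15=120 best=120 * → l++
[1,15] min(12,12)*14=168 best=168 * → r--
[1,14] min(12,10)*13=130 best=168 → r--
[1,13] min(12,1)*12=12 best=168 → r--
[1,12] min(12,14)*11=132 best=168 → l++
[2,12] min(5,14)*10=50 best=168 → l++
[3,12] min(16,14)*9=126 best=168 → r--
[3,11] min(16,17)*8=128 best=168 → l++
[4,11] min(20,17)*7=119 best=168 → r--
[4,10] min(20,18)*6=108 best=168 → r--
[4,9] min(20,5)*5=25 best=168 → r--
[4,8] min(20,13)*4=52 best=168 → r--
[4,7] min(20,14)*3=42 best=168 → r--
[4,6] min(20,13)*2=26 best=168 → r--
[4,5] min(20,19)*1=19 best=168 → r--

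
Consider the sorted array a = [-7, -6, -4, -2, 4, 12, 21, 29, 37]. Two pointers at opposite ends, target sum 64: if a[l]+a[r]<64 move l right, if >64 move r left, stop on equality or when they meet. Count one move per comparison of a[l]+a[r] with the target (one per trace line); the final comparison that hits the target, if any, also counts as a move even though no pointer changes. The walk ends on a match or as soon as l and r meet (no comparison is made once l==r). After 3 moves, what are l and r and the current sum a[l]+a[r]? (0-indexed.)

l=3, r=8, sum=35

[0,8] -7+37=30 <64 → l++
[1,8] -6+37=31 <64 → l++
[2,8] -4+37=33 <64 → l++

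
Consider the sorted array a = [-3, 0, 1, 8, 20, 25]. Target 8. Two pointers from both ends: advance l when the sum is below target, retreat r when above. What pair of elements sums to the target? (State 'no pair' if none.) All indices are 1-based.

l=1 r=6: -3+25=22 >8, r--
l=1 r=5: -3+20=17 >8, r--
l=1 r=4: -3+8=5 <8, l++
l=2 r=4: 0+8=8, found

(0, 8)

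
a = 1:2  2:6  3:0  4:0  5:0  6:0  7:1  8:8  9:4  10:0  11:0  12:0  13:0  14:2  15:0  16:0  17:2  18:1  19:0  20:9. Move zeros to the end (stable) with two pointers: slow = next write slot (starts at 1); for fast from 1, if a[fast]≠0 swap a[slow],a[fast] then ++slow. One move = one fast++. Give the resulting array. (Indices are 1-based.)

[2, 6, 1, 8, 4, 2, 2, 1, 9, 0, 0, 0, 0, 0, 0, 0, 0, 0, 0, 0]

(s=1,f=1) a[fast]=2≠0 swap→a[1]=2 → slow++,fast++
(s=2,f=2) a[fast]=6≠0 swap→a[2]=6 → slow++,fast++
(s=3,f=3) a[fast]=0 → fast++
(s=3,f=4) a[fast]=0 → fast++
(s=3,f=5) a[fast]=0 → fast++
(s=3,f=6) a[fast]=0 → fast++
(s=3,f=7) a[fast]=1≠0 swap→a[3]=1 → slow++,fast++
(s=4,f=8) a[fast]=8≠0 swap→a[4]=8 → slow++,fast++
(s=5,f=9) a[fast]=4≠0 swap→a[5]=4 → slow++,fast++
(s=6,f=10) a[fast]=0 → fast++
(s=6,f=11) a[fast]=0 → fast++
(s=6,f=12) a[fast]=0 → fast++
(s=6,f=13) a[fast]=0 → fast++
(s=6,f=14) a[fast]=2≠0 swap→a[6]=2 → slow++,fast++
(s=7,f=15) a[fast]=0 → fast++
(s=7,f=16) a[fast]=0 → fast++
(s=7,f=17) a[fast]=2≠0 swap→a[7]=2 → slow++,fast++
(s=8,f=18) a[fast]=1≠0 swap→a[8]=1 → slow++,fast++
(s=9,f=19) a[fast]=0 → fast++
(s=9,f=20) a[fast]=9≠0 swap→a[9]=9 → slow++,fast++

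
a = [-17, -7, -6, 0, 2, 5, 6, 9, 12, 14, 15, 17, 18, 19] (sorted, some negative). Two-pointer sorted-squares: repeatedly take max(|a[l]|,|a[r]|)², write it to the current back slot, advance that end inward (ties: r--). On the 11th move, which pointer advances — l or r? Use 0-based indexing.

[0,13] |-17|<=|19| out[13]=361 → r--
[0,12] |-17|<=|18| out[12]=324 → r--
[0,11] |-17|<=|17| out[11]=289 → r--
[0,10] |-17|>|15| out[10]=289 → l++
[1,10] |-7|<=|15| out[9]=225 → r--
[1,9] |-7|<=|14| out[8]=196 → r--
[1,8] |-7|<=|12| out[7]=144 → r--
[1,7] |-7|<=|9| out[6]=81 → r--
[1,6] |-7|>|6| out[5]=49 → l++
[2,6] |-6|<=|6| out[4]=36 → r--
[2,5] |-6|>|5| out[3]=36 → l++

l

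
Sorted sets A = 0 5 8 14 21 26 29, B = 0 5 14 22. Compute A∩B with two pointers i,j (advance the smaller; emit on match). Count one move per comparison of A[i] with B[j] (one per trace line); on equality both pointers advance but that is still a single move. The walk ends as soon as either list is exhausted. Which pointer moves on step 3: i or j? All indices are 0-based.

i=0 j=0: 0==0 emit, i++,j++
i=1 j=1: 5==5 emit, i++,j++
i=2 j=2: 8<14, i++

i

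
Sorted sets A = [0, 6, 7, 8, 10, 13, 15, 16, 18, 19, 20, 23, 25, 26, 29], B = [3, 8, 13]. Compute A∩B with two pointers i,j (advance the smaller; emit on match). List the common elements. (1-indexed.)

i=1 j=1: 0<3, i++
i=2 j=1: 6>3, j++
i=2 j=2: 6<8, i++
i=3 j=2: 7<8, i++
i=4 j=2: 8==8 emit, i++,j++
i=5 j=3: 10<13, i++
i=6 j=3: 13==13 emit, i++,j++

intersection = [8, 13]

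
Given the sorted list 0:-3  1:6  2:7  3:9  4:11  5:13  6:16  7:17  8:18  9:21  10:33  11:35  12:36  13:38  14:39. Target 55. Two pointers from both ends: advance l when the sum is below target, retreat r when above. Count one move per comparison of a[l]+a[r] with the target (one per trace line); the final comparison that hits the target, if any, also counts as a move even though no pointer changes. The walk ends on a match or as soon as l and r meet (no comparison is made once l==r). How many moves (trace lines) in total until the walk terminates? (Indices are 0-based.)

7 moves

l=0 r=14: -3+39=36 <55, l++
l=1 r=14: 6+39=45 <55, l++
l=2 r=14: 7+39=46 <55, l++
l=3 r=14: 9+39=48 <55, l++
l=4 r=14: 11+39=50 <55, l++
l=5 r=14: 13+39=52 <55, l++
l=6 r=14: 16+39=55, found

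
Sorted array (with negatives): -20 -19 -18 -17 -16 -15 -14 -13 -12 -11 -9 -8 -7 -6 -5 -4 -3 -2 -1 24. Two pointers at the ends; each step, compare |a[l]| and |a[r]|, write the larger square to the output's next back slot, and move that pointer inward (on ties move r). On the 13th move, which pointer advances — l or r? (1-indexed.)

l

[1,20] |-20|<=|24| out[20]=576 → r--
[1,19] |-20|>|-1| out[19]=400 → l++
[2,19] |-19|>|-1| out[18]=361 → l++
[3,19] |-18|>|-1| out[17]=324 → l++
[4,19] |-17|>|-1| out[16]=289 → l++
[5,19] |-16|>|-1| out[15]=256 → l++
[6,19] |-15|>|-1| out[14]=225 → l++
[7,19] |-14|>|-1| out[13]=196 → l++
[8,19] |-13|>|-1| out[12]=169 → l++
[9,19] |-12|>|-1| out[11]=144 → l++
[10,19] |-11|>|-1| out[10]=121 → l++
[11,19] |-9|>|-1| out[9]=81 → l++
[12,19] |-8|>|-1| out[8]=64 → l++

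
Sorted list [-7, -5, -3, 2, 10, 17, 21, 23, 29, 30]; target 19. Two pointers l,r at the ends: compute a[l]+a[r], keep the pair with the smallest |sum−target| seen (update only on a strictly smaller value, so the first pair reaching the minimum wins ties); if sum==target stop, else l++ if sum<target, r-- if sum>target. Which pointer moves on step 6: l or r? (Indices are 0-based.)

l

[0,9] -7+30=23 d=4 * → r--
[0,8] -7+29=22 d=3 * → r--
[0,7] -7+23=16 d=3 → l++
[1,7] -5+23=18 d=1 * → l++
[2,7] -3+23=20 d=1 → r--
[2,6] -3+21=18 d=1 → l++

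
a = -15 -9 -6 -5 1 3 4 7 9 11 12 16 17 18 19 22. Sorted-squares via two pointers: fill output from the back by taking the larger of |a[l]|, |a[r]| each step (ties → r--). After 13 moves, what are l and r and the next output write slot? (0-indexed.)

[0,15] |-15|<=|22| out[15]=484 → r--
[0,14] |-15|<=|19| out[14]=361 → r--
[0,13] |-15|<=|18| out[13]=324 → r--
[0,12] |-15|<=|17| out[12]=289 → r--
[0,11] |-15|<=|16| out[11]=256 → r--
[0,10] |-15|>|12| out[10]=225 → l++
[1,10] |-9|<=|12| out[9]=144 → r--
[1,9] |-9|<=|11| out[8]=121 → r--
[1,8] |-9|<=|9| out[7]=81 → r--
[1,7] |-9|>|7| out[6]=81 → l++
[2,7] |-6|<=|7| out[5]=49 → r--
[2,6] |-6|>|4| out[4]=36 → l++
[3,6] |-5|>|4| out[3]=25 → l++

l=4, r=6, next write slot=2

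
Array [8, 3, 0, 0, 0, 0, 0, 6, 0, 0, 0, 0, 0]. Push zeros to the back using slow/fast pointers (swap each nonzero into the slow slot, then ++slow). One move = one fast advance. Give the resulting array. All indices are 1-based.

slow=1 fast=1: a[fast]=8≠0 swap→a[1]=8, slow++,fast++
slow=2 fast=2: a[fast]=3≠0 swap→a[2]=3, slow++,fast++
slow=3 fast=3: a[fast]=0, fast++
slow=3 fast=4: a[fast]=0, fast++
slow=3 fast=5: a[fast]=0, fast++
slow=3 fast=6: a[fast]=0, fast++
slow=3 fast=7: a[fast]=0, fast++
slow=3 fast=8: a[fast]=6≠0 swap→a[3]=6, slow++,fast++
slow=4 fast=9: a[fast]=0, fast++
slow=4 fast=10: a[fast]=0, fast++
slow=4 fast=11: a[fast]=0, fast++
slow=4 fast=12: a[fast]=0, fast++
slow=4 fast=13: a[fast]=0, fast++

[8, 3, 6, 0, 0, 0, 0, 0, 0, 0, 0, 0, 0]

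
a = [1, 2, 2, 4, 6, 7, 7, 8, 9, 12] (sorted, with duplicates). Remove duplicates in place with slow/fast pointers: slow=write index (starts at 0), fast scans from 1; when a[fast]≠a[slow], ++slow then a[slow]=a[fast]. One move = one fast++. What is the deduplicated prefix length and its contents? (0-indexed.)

slow=0 fast=1: a[fast]=2≠a[slow]=1 write a[1]=2, slow++,fast++
slow=1 fast=2: a[fast]=2=a[slow] dup, fast++
slow=1 fast=3: a[fast]=4≠a[slow]=2 write a[2]=4, slow++,fast++
slow=2 fast=4: a[fast]=6≠a[slow]=4 write a[3]=6, slow++,fast++
slow=3 fast=5: a[fast]=7≠a[slow]=6 write a[4]=7, slow++,fast++
slow=4 fast=6: a[fast]=7=a[slow] dup, fast++
slow=4 fast=7: a[fast]=8≠a[slow]=7 write a[5]=8, slow++,fast++
slow=5 fast=8: a[fast]=9≠a[slow]=8 write a[6]=9, slow++,fast++
slow=6 fast=9: a[fast]=12≠a[slow]=9 write a[7]=12, slow++,fast++

length 8; prefix = [1, 2, 4, 6, 7, 8, 9, 12]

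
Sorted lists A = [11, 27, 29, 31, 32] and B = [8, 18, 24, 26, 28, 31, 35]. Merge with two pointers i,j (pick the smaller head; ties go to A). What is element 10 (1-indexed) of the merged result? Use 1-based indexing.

i=1 j=1: A[i]=11>B[j]=8 take 8, j++
i=1 j=2: A[i]=11<=B[j]=18 take 11, i++
i=2 j=2: A[i]=27>B[j]=18 take 18, j++
i=2 j=3: A[i]=27>B[j]=24 take 24, j++
i=2 j=4: A[i]=27>B[j]=26 take 26, j++
i=2 j=5: A[i]=27<=B[j]=28 take 27, i++
i=3 j=5: A[i]=29>B[j]=28 take 28, j++
i=3 j=6: A[i]=29<=B[j]=31 take 29, i++
i=4 j=6: A[i]=31<=B[j]=31 take 31, i++
i=5 j=6: A[i]=32>B[j]=31 take 31, j++
i=5 j=7: A[i]=32<=B[j]=35 take 32, i++
i=6 j=7: A done, take B[j]=35, j++

merged[10] = 31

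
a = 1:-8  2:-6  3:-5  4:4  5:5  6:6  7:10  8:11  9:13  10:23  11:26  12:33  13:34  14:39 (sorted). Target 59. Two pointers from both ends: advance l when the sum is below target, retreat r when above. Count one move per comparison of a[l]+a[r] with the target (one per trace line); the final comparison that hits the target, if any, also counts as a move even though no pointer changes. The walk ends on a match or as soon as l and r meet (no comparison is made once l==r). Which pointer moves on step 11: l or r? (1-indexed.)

l

[1,14] -8+39=31 <59 → l++
[2,14] -6+39=33 <59 → l++
[3,14] -5+39=34 <59 → l++
[4,14] 4+39=43 <59 → l++
[5,14] 5+39=44 <59 → l++
[6,14] 6+39=45 <59 → l++
[7,14] 10+39=49 <59 → l++
[8,14] 11+39=50 <59 → l++
[9,14] 13+39=52 <59 → l++
[10,14] 23+39=62 >59 → r--
[10,13] 23+34=57 <59 → l++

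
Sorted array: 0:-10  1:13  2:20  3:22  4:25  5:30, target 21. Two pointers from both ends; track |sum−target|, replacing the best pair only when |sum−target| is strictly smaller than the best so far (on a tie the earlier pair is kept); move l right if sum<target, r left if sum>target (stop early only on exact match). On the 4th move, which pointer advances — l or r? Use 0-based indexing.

l=0 r=5: -10+30=20 d=1 *, l++
l=1 r=5: 13+30=43 d=22, r--
l=1 r=4: 13+25=38 d=17, r--
l=1 r=3: 13+22=35 d=14, r--

r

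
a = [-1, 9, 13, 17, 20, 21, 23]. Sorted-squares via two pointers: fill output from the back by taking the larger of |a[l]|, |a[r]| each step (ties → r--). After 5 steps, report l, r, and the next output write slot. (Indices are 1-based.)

l=1, r=2, next write slot=2

[1,7] |-1|<=|23| out[7]=529 → r--
[1,6] |-1|<=|21| out[6]=441 → r--
[1,5] |-1|<=|20| out[5]=400 → r--
[1,4] |-1|<=|17| out[4]=289 → r--
[1,3] |-1|<=|13| out[3]=169 → r--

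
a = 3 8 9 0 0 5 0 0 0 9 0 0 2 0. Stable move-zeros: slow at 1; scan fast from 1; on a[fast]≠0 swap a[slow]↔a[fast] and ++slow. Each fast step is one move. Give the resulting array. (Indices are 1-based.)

[3, 8, 9, 5, 9, 2, 0, 0, 0, 0, 0, 0, 0, 0]

(s=1,f=1) a[fast]=3≠0 swap→a[1]=3 → slow++,fast++
(s=2,f=2) a[fast]=8≠0 swap→a[2]=8 → slow++,fast++
(s=3,f=3) a[fast]=9≠0 swap→a[3]=9 → slow++,fast++
(s=4,f=4) a[fast]=0 → fast++
(s=4,f=5) a[fast]=0 → fast++
(s=4,f=6) a[fast]=5≠0 swap→a[4]=5 → slow++,fast++
(s=5,f=7) a[fast]=0 → fast++
(s=5,f=8) a[fast]=0 → fast++
(s=5,f=9) a[fast]=0 → fast++
(s=5,f=10) a[fast]=9≠0 swap→a[5]=9 → slow++,fast++
(s=6,f=11) a[fast]=0 → fast++
(s=6,f=12) a[fast]=0 → fast++
(s=6,f=13) a[fast]=2≠0 swap→a[6]=2 → slow++,fast++
(s=7,f=14) a[fast]=0 → fast++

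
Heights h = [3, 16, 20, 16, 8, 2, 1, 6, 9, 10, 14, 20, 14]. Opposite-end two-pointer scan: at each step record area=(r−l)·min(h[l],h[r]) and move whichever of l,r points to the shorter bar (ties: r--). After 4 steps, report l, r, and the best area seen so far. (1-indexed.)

l=1 r=13: min(3,14)*12=36 best=36 *, l++
l=2 r=13: min(16,14)*11=154 best=154 *, r--
l=2 r=12: min(16,20)*10=160 best=160 *, l++
l=3 r=12: min(20,20)*9=180 best=180 *, r--

l=3, r=11, best area=180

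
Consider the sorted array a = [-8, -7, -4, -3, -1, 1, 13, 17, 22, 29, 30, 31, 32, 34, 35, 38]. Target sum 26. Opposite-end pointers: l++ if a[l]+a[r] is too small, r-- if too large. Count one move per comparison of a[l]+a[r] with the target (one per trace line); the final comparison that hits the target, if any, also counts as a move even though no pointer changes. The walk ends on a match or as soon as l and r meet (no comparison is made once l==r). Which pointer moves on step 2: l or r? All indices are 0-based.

l=0 r=15: -8+38=30 >26, r--
l=0 r=14: -8+35=27 >26, r--

r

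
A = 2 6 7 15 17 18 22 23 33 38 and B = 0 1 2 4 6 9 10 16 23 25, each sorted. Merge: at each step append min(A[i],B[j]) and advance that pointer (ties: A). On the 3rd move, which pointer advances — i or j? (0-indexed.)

i=0 j=0: A[i]=2>B[j]=0 take 0, j++
i=0 j=1: A[i]=2>B[j]=1 take 1, j++
i=0 j=2: A[i]=2<=B[j]=2 take 2, i++

i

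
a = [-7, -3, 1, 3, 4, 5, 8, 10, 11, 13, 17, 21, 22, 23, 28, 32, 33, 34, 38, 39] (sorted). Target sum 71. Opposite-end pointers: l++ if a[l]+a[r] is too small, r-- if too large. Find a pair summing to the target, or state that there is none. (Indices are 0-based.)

[0,19] -7+39=32 <71 → l++
[1,19] -3+39=36 <71 → l++
[2,19] 1+39=40 <71 → l++
[3,19] 3+39=42 <71 → l++
[4,19] 4+39=43 <71 → l++
[5,19] 5+39=44 <71 → l++
[6,19] 8+39=47 <71 → l++
[7,19] 10+39=49 <71 → l++
[8,19] 11+39=50 <71 → l++
[9,19] 13+39=52 <71 → l++
[10,19] 17+39=56 <71 → l++
[11,19] 21+39=60 <71 → l++
[12,19] 22+39=61 <71 → l++
[13,19] 23+39=62 <71 → l++
[14,19] 28+39=67 <71 → l++
[15,19] 32+39=71 → found

(32, 39)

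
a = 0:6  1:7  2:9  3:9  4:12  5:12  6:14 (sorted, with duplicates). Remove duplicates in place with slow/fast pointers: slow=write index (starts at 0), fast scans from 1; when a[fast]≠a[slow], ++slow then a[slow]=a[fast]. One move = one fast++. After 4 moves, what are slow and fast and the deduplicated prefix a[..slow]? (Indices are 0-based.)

slow=3, fast=5, prefix=[6, 7, 9, 12]

(s=0,f=1) a[fast]=7≠a[slow]=6 write a[1]=7 → slow++,fast++
(s=1,f=2) a[fast]=9≠a[slow]=7 write a[2]=9 → slow++,fast++
(s=2,f=3) a[fast]=9=a[slow] dup → fast++
(s=2,f=4) a[fast]=12≠a[slow]=9 write a[3]=12 → slow++,fast++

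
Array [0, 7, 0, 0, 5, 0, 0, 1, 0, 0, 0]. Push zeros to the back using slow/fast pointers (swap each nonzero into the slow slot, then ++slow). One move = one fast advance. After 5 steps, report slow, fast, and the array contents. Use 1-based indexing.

(s=1,f=1) a[fast]=0 → fast++
(s=1,f=2) a[fast]=7≠0 swap→a[1]=7 → slow++,fast++
(s=2,f=3) a[fast]=0 → fast++
(s=2,f=4) a[fast]=0 → fast++
(s=2,f=5) a[fast]=5≠0 swap→a[2]=5 → slow++,fast++

slow=3, fast=6, a=[7, 5, 0, 0, 0, 0, 0, 1, 0, 0, 0]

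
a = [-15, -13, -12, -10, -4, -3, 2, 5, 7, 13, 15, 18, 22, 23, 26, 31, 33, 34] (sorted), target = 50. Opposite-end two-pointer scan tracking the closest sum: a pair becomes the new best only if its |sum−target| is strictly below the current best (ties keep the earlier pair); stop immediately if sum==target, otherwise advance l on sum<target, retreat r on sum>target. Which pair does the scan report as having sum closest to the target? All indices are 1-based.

pair (15, 34) with sum 49 (|Δ|=1)

l=1 r=18: -15+34=19 d=31 *, l++
l=2 r=18: -13+34=21 d=29 *, l++
l=3 r=18: -12+34=22 d=28 *, l++
l=4 r=18: -10+34=24 d=26 *, l++
l=5 r=18: -4+34=30 d=20 *, l++
l=6 r=18: -3+34=31 d=19 *, l++
l=7 r=18: 2+34=36 d=14 *, l++
l=8 r=18: 5+34=39 d=11 *, l++
l=9 r=18: 7+34=41 d=9 *, l++
l=10 r=18: 13+34=47 d=3 *, l++
l=11 r=18: 15+34=49 d=1 *, l++
l=12 r=18: 18+34=52 d=2, r--
l=12 r=17: 18+33=51 d=1, r--
l=12 r=16: 18+31=49 d=1, l++
l=13 r=16: 22+31=53 d=3, r--
l=13 r=15: 22+26=48 d=2, l++
l=14 r=15: 23+26=49 d=1, l++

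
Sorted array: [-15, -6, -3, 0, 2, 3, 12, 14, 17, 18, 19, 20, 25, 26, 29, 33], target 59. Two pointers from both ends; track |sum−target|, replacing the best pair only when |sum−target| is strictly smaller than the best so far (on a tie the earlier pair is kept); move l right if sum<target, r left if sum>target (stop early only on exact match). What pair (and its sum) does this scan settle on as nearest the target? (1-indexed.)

l=1 r=16: -15+33=18 d=41 *, l++
l=2 r=16: -6+33=27 d=32 *, l++
l=3 r=16: -3+33=30 d=29 *, l++
l=4 r=16: 0+33=33 d=26 *, l++
l=5 r=16: 2+33=35 d=24 *, l++
l=6 r=16: 3+33=36 d=23 *, l++
l=7 r=16: 12+33=45 d=14 *, l++
l=8 r=16: 14+33=47 d=12 *, l++
l=9 r=16: 17+33=50 d=9 *, l++
l=10 r=16: 18+33=51 d=8 *, l++
l=11 r=16: 19+33=52 d=7 *, l++
l=12 r=16: 20+33=53 d=6 *, l++
l=13 r=16: 25+33=58 d=1 *, l++
l=14 r=16: 26+33=59 d=0 *, stop

pair (26, 33) with sum 59 (|Δ|=0)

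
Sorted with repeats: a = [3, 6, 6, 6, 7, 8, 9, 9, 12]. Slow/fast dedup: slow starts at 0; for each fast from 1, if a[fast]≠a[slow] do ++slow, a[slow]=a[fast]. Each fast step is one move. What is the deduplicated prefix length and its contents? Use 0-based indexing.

length 6; prefix = [3, 6, 7, 8, 9, 12]

slow=0 fast=1: a[fast]=6≠a[slow]=3 write a[1]=6, slow++,fast++
slow=1 fast=2: a[fast]=6=a[slow] dup, fast++
slow=1 fast=3: a[fast]=6=a[slow] dup, fast++
slow=1 fast=4: a[fast]=7≠a[slow]=6 write a[2]=7, slow++,fast++
slow=2 fast=5: a[fast]=8≠a[slow]=7 write a[3]=8, slow++,fast++
slow=3 fast=6: a[fast]=9≠a[slow]=8 write a[4]=9, slow++,fast++
slow=4 fast=7: a[fast]=9=a[slow] dup, fast++
slow=4 fast=8: a[fast]=12≠a[slow]=9 write a[5]=12, slow++,fast++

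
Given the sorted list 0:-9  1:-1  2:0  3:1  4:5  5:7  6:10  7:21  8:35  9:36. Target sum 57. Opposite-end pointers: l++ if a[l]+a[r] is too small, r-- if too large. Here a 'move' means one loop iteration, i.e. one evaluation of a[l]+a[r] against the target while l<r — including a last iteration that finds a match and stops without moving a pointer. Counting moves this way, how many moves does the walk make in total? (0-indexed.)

l=0 r=9: -9+36=27 <57, l++
l=1 r=9: -1+36=35 <57, l++
l=2 r=9: 0+36=36 <57, l++
l=3 r=9: 1+36=37 <57, l++
l=4 r=9: 5+36=41 <57, l++
l=5 r=9: 7+36=43 <57, l++
l=6 r=9: 10+36=46 <57, l++
l=7 r=9: 21+36=57, found

8 moves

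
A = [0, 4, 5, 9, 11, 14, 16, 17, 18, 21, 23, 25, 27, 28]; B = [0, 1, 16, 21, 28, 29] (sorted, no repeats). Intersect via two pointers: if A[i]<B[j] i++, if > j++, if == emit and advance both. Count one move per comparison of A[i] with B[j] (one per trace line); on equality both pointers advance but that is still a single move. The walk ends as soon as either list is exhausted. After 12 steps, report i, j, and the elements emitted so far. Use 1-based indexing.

[i=1,j=1] 0==0 emit → i++,j++
[i=2,j=2] 4>1 → j++
[i=2,j=3] 4<16 → i++
[i=3,j=3] 5<16 → i++
[i=4,j=3] 9<16 → i++
[i=5,j=3] 11<16 → i++
[i=6,j=3] 14<16 → i++
[i=7,j=3] 16==16 emit → i++,j++
[i=8,j=4] 17<21 → i++
[i=9,j=4] 18<21 → i++
[i=10,j=4] 21==21 emit → i++,j++
[i=11,j=5] 23<28 → i++

i=12, j=5, emitted=[0, 16, 21]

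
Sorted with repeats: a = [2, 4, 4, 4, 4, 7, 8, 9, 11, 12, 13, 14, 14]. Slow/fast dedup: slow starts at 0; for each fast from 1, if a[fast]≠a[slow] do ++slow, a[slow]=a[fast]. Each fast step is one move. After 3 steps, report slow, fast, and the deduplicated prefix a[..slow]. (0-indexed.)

slow=1, fast=4, prefix=[2, 4]

(s=0,f=1) a[fast]=4≠a[slow]=2 write a[1]=4 → slow++,fast++
(s=1,f=2) a[fast]=4=a[slow] dup → fast++
(s=1,f=3) a[fast]=4=a[slow] dup → fast++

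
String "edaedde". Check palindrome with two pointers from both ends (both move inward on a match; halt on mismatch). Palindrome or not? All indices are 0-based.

not a palindrome (mismatch at 2,4)

l=0 r=6: 'e'=='e', l++,r--
l=1 r=5: 'd'=='d', l++,r--
l=2 r=4: 'a'!='d', stop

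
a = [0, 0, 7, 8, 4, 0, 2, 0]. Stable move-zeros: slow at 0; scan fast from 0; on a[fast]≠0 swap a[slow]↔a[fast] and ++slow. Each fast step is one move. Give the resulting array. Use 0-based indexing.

[7, 8, 4, 2, 0, 0, 0, 0]

(s=0,f=0) a[fast]=0 → fast++
(s=0,f=1) a[fast]=0 → fast++
(s=0,f=2) a[fast]=7≠0 swap→a[0]=7 → slow++,fast++
(s=1,f=3) a[fast]=8≠0 swap→a[1]=8 → slow++,fast++
(s=2,f=4) a[fast]=4≠0 swap→a[2]=4 → slow++,fast++
(s=3,f=5) a[fast]=0 → fast++
(s=3,f=6) a[fast]=2≠0 swap→a[3]=2 → slow++,fast++
(s=4,f=7) a[fast]=0 → fast++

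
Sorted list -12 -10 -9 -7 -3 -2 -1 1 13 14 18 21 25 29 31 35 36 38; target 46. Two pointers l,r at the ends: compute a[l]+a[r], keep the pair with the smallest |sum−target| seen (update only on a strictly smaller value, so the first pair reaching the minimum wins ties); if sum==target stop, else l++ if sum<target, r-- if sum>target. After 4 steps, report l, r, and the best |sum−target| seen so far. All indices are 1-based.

l=5, r=18, best |Δ|=15

l=1 r=18: -12+38=26 d=20 *, l++
l=2 r=18: -10+38=28 d=18 *, l++
l=3 r=18: -9+38=29 d=17 *, l++
l=4 r=18: -7+38=31 d=15 *, l++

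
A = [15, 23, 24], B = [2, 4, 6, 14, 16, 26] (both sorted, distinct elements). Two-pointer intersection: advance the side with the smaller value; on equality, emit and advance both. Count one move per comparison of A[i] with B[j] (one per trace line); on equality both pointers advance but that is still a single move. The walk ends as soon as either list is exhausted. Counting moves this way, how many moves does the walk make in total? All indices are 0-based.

8 moves

i=0 j=0: 15>2, j++
i=0 j=1: 15>4, j++
i=0 j=2: 15>6, j++
i=0 j=3: 15>14, j++
i=0 j=4: 15<16, i++
i=1 j=4: 23>16, j++
i=1 j=5: 23<26, i++
i=2 j=5: 24<26, i++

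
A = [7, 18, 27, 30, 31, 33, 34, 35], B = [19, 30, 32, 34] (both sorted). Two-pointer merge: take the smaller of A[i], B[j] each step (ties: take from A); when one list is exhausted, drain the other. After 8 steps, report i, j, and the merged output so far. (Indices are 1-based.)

i=1 j=1: A[i]=7<=B[j]=19 take 7, i++
i=2 j=1: A[i]=18<=B[j]=19 take 18, i++
i=3 j=1: A[i]=27>B[j]=19 take 19, j++
i=3 j=2: A[i]=27<=B[j]=30 take 27, i++
i=4 j=2: A[i]=30<=B[j]=30 take 30, i++
i=5 j=2: A[i]=31>B[j]=30 take 30, j++
i=5 j=3: A[i]=31<=B[j]=32 take 31, i++
i=6 j=3: A[i]=33>B[j]=32 take 32, j++

i=6, j=4, merged so far=[7, 18, 19, 27, 30, 30, 31, 32]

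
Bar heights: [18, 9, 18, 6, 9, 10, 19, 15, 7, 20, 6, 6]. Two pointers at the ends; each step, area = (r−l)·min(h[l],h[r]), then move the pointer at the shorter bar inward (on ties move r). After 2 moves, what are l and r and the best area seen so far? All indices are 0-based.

[0,11] min(18,6)*11=66 best=66 * → r--
[0,10] min(18,6)*10=60 best=66 → r--

l=0, r=9, best area=66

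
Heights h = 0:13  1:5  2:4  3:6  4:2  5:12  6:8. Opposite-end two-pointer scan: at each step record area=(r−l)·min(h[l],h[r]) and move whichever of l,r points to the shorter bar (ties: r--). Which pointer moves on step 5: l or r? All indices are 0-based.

r

[0,6] min(13,8)*6=48 best=48 * → r--
[0,5] min(13,12)*5=60 best=60 * → r--
[0,4] min(13,2)*4=8 best=60 → r--
[0,3] min(13,6)*3=18 best=60 → r--
[0,2] min(13,4)*2=8 best=60 → r--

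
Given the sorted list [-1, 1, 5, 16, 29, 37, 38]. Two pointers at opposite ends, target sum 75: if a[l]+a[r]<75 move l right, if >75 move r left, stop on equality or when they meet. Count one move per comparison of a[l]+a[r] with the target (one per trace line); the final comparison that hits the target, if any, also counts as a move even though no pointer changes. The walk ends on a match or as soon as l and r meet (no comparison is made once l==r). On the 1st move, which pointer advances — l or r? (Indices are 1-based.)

l

[1,7] -1+38=37 <75 → l++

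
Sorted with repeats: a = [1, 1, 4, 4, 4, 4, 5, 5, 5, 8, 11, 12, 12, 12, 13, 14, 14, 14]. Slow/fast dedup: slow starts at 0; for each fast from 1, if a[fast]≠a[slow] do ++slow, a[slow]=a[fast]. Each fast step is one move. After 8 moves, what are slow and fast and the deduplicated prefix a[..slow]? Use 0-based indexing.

slow=0 fast=1: a[fast]=1=a[slow] dup, fast++
slow=0 fast=2: a[fast]=4≠a[slow]=1 write a[1]=4, slow++,fast++
slow=1 fast=3: a[fast]=4=a[slow] dup, fast++
slow=1 fast=4: a[fast]=4=a[slow] dup, fast++
slow=1 fast=5: a[fast]=4=a[slow] dup, fast++
slow=1 fast=6: a[fast]=5≠a[slow]=4 write a[2]=5, slow++,fast++
slow=2 fast=7: a[fast]=5=a[slow] dup, fast++
slow=2 fast=8: a[fast]=5=a[slow] dup, fast++

slow=2, fast=9, prefix=[1, 4, 5]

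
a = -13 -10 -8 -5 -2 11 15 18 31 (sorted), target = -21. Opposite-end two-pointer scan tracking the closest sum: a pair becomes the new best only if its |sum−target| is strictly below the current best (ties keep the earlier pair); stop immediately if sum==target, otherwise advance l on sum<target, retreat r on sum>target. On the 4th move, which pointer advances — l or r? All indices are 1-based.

[1,9] -13+31=18 d=39 * → r--
[1,8] -13+18=5 d=26 * → r--
[1,7] -13+15=2 d=23 * → r--
[1,6] -13+11=-2 d=19 * → r--

r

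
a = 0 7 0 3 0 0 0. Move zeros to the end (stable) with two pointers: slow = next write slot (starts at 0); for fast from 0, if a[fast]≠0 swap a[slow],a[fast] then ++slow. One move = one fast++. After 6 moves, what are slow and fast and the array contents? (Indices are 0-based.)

slow=2, fast=6, a=[7, 3, 0, 0, 0, 0, 0]

(s=0,f=0) a[fast]=0 → fast++
(s=0,f=1) a[fast]=7≠0 swap→a[0]=7 → slow++,fast++
(s=1,f=2) a[fast]=0 → fast++
(s=1,f=3) a[fast]=3≠0 swap→a[1]=3 → slow++,fast++
(s=2,f=4) a[fast]=0 → fast++
(s=2,f=5) a[fast]=0 → fast++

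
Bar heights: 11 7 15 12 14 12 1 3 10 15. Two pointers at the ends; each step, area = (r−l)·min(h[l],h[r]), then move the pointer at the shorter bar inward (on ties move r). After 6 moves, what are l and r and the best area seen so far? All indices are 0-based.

l=2, r=5, best area=105

l=0 r=9: min(11,15)*9=99 best=99 *, l++
l=1 r=9: min(7,15)*8=56 best=99, l++
l=2 r=9: min(15,15)*7=105 best=105 *, r--
l=2 r=8: min(15,10)*6=60 best=105, r--
l=2 r=7: min(15,3)*5=15 best=105, r--
l=2 r=6: min(15,1)*4=4 best=105, r--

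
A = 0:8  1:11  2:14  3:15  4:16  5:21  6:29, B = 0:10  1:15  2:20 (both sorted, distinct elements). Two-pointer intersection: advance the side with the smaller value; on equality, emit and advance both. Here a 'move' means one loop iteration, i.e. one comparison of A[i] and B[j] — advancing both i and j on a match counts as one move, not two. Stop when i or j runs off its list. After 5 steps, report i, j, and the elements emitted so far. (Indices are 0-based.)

i=4, j=2, emitted=[15]

i=0 j=0: 8<10, i++
i=1 j=0: 11>10, j++
i=1 j=1: 11<15, i++
i=2 j=1: 14<15, i++
i=3 j=1: 15==15 emit, i++,j++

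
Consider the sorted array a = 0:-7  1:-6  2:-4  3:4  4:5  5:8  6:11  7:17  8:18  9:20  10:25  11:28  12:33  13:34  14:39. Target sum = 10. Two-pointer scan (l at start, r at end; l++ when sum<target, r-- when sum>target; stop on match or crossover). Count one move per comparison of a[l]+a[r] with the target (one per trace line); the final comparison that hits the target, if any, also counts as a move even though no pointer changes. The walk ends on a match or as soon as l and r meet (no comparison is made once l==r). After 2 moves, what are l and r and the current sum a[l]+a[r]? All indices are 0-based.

l=0 r=14: -7+39=32 >10, r--
l=0 r=13: -7+34=27 >10, r--

l=0, r=12, sum=26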